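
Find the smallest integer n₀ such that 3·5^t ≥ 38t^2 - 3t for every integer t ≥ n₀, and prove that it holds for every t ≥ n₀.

At t = 2: 75 < 146, so the inequality fails and n₀ ≥ 3. We prove 3·5^t ≥ 38t^2 - 3t for all t ≥ 3.
Base case (t = 3): 3·5^t = 375 and 38t^2 - 3t = 333, so 375 ≥ 333.
Inductive step: assume the claim holds for t = m, so 3·5^m ≥ 38m^2 - 3m.
Then 3·5^(m + 1) = 5·(3·5^m) ≥ 5·(38m^2 - 3m).
Also, for m ≥ 3 we have 5·(38m^2 - 3m) ≥ 38(m+1)^2 - 3(m+1), since 5·(38m^2 - 3m) − (38(m+1)^2 - 3(m+1)) = 152m^2 - 88m - 35, which is nonnegative for all m ≥ 3.
Combining, 3·5^(m + 1) ≥ 38(m+1)^2 - 3(m+1).
By the principle of mathematical induction, the result holds for all t ≥ 3.
Hence the smallest such n₀ is 3.

n₀ = 3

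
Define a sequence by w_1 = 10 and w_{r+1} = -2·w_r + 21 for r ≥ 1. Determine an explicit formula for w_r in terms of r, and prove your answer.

w_r = 3(-2)^(r - 1) + 7

Computing the first terms: w_1 = 10, w_2 = 1, w_3 = 19. This suggests w_r = 3(-2)^(r - 1) + 7.
Base case (r = 1): the formula gives 10 = 10 = w_1.
Inductive step: assume the claim holds for r = j, so w_j = 3(-2)^(j - 1) + 7.
Then w_{j+1} = -2·w_j + 21 = -2·(3(-2)^(j - 1) + 7) + 21 = 3(-2)^j + 7 = 3(-2)^((j+1) - 1) + 7,
which is the claimed formula at r = j+1.
Hence, by induction on r, the claim holds for every r ≥ 1.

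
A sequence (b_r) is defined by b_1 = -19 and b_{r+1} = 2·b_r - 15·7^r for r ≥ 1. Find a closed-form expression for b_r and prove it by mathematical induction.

b_r = 2^r - 3·7^r

Computing the first terms: b_1 = -19, b_2 = -143, b_3 = -1021. This suggests b_r = 2^r - 3·7^r.
Base case (r = 1): the formula gives -19 = -19 = b_1.
Suppose the result is true for r = i, so b_i = 2^i - 3·7^i.
Then b_{i+1} = 2·b_i - 15·7^i = 2·(2^i - 3·7^i) - 15·7^i = 2^(i + 1) - 3·7^(i + 1),
which is the claimed formula at r = i+1.
By the principle of mathematical induction, the result holds for all r ≥ 1.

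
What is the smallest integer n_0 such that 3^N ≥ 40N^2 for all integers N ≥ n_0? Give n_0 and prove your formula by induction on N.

At N = 6: 729 < 1440, so the inequality fails and n_0 ≥ 7. We prove 3^N ≥ 40N^2 for all N ≥ 7.
When N = 7: 3^N = 2187 and 40N^2 = 1960, so 2187 ≥ 1960.
For the inductive step, assume it holds for an arbitrary j ≥ 7, so 3^j ≥ 40j^2.
Then 3^(j + 1) = 3·(3^j) ≥ 3·(40j^2).
Also, for j ≥ 7 we have 3·(40j^2) ≥ 40(j+1)^2, since 3 ≥ (1 + 1/j)^2 for all j ≥ 7.
Combining, 3^(j + 1) ≥ 40(j+1)^2.
By the principle of mathematical induction, the result holds for all N ≥ 7.
Hence the smallest such n_0 is 7.

n_0 = 7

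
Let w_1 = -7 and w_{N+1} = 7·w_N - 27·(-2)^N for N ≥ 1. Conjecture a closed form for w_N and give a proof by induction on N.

Computing the first terms: w_1 = -7, w_2 = 5, w_3 = -73. This suggests w_N = 3(-2)^N - 7^(N - 1).
For the base case N = 1: the formula gives -7 = -7 = w_1.
Inductive step: suppose the statement holds for some i ≥ 1, so w_i = 3(-2)^i - 7^(i - 1).
Then w_{i+1} = 7·w_i - 27·(-2)^i = 7·(3(-2)^i - 7^(i - 1)) - 27·(-2)^i = 3(-2)^(i + 1) - 7^i = 3(-2)^(i+1) - 7^((i+1) - 1),
which is the claimed formula at N = i+1.
By the principle of mathematical induction, the result holds for all N ≥ 1.

w_N = 3(-2)^N - 7^(N - 1)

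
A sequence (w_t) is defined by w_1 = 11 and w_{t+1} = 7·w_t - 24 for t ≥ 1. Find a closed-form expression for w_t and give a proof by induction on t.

Computing the first terms: w_1 = 11, w_2 = 53, w_3 = 347. This suggests w_t = 7^t + 4.
Base step (t = 1): the formula gives 11 = 11 = w_1.
Inductive step: assume the claim holds for t = m, so w_m = 7^m + 4.
Then w_{m+1} = 7·w_m - 24 = 7·(7^m + 4) - 24 = 7^(m + 1) + 4,
which is the claimed formula at t = m+1.
This completes the induction.

w_t = 7^t + 4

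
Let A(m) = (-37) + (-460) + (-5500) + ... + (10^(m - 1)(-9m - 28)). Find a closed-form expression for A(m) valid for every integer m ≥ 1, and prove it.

A(m) = -10^m(m + 3) + 3

We claim A(m) = -10^m(m + 3) + 3 for all m ≥ 1.
For the base case m = 1: A(1) = -37, and the closed form gives -37. They agree.
Suppose the result is true for m = r, so A(r) = -10^r(r + 3) + 3.
Then A(r+1) = A(r) + (10^r(-9r - 37)) = (-10^r(r + 3) + 3) + (10^r(-9r - 37)).
Simplifying, A(r+1) = -10·10^r·r - 40·10^r + 3 = -10^(r+1)((r+1) + 3) + 3,
which is the closed form with m = r+1.
By the principle of mathematical induction, the result holds for all m ≥ 1.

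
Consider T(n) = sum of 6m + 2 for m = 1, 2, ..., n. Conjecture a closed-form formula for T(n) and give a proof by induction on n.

We claim T(n) = n(3n + 5) for all n ≥ 1.
For the base case n = 1: T(1) = 8, and the closed form gives 8. They agree.
Suppose the result is true for n = m, so T(m) = m(3m + 5).
Then T(m+1) = T(m) + (6m + 8) = (m(3m + 5)) + (6m + 8).
Simplifying, T(m+1) = (m + 1)(3m + 8) = (m+1)(3(m+1) + 5),
which is the closed form with n = m+1.
Hence, by induction on n, the claim holds for every n ≥ 1.

T(n) = n(3n + 5)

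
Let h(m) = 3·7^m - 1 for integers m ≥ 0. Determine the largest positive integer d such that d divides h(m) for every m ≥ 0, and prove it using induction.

Computing the first values: h(0) = 2 and h(1) = 20; gcd(2, 20) = 2, so d ≤ 2.
We prove 2 | 3·7^m - 1 for all m ≥ 0 by induction on m.
Base case (m = 0): h(0) = 2 = 2·(1), so 2 | h(0).
Inductive step: assume the claim holds for m = r, i.e. 2 | h(r). Then
h(r+1) = 3·7^(r+1) - 1 = 7·(3·7^r - 1) + 6 = 7·h(r) + 6. The first term is divisible by 2 by the inductive hypothesis, and 6 is divisible by 2. Hence 2 | h(r+1).
By induction, the statement is established for all m ≥ 0.
Therefore the largest such d is 2.

d = 2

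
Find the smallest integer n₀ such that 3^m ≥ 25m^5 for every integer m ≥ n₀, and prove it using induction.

At m = 15: 14348907 < 18984375, so the inequality fails and n₀ ≥ 16. We prove 3^m ≥ 25m^5 for all m ≥ 16.
When m = 16: 3^m = 43046721 and 25m^5 = 26214400, so 43046721 ≥ 26214400.
Inductive step: suppose the statement holds for some k ≥ 16, so 3^k ≥ 25k^5.
Then 3^(k + 1) = 3·(3^k) ≥ 3·(25k^5).
Also, for k ≥ 16 we have 3·(25k^5) ≥ 25(k+1)^5, since 3 ≥ (1 + 1/k)^5 for all k ≥ 16.
Combining, 3^(k + 1) ≥ 25(k+1)^5.
This completes the induction.
Hence the smallest such n₀ is 16.

n₀ = 16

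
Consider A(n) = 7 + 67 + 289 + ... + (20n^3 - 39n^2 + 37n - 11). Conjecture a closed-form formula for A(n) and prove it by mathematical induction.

A(n) = n(5n^3 - 3n^2 + 4n + 1)

We claim A(n) = n(5n^3 - 3n^2 + 4n + 1) for all n ≥ 1.
For the base case n = 1: A(1) = 7, and the closed form gives 7. They agree.
Inductive step: assume the claim holds for n = r, so A(r) = r(5r^3 - 3r^2 + 4r + 1).
Then A(r+1) = A(r) + (20r^3 + 21r^2 + 19r + 7) = (r(5r^3 - 3r^2 + 4r + 1)) + (20r^3 + 21r^2 + 19r + 7).
Simplifying, A(r+1) = (r + 1)(5r^3 + 12r^2 + 13r + 7) = (r+1)(5(r+1)^3 - 3(r+1)^2 + 4(r+1) + 1),
which is the closed form with n = r+1.
Hence, by induction on n, the claim holds for every n ≥ 1.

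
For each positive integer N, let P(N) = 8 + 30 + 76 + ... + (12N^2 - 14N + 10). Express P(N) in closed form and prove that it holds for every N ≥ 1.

We claim P(N) = N(4N^2 - N + 5) for all N ≥ 1.
Base case (N = 1): P(1) = 8, and the closed form gives 8. They agree.
Suppose the result is true for N = m, so P(m) = m(4m^2 - m + 5).
Then P(m+1) = P(m) + (12m^2 + 10m + 8) = (m(4m^2 - m + 5)) + (12m^2 + 10m + 8).
Simplifying, P(m+1) = (m + 1)(4m^2 + 7m + 8) = (m+1)(4(m+1)^2 - (m+1) + 5),
which is the closed form with N = m+1.
Hence, by induction on N, the claim holds for every N ≥ 1.

P(N) = N(4N^2 - N + 5)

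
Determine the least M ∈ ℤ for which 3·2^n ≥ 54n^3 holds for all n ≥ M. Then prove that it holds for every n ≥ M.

At n = 16: 196608 < 221184, so the inequality fails and M ≥ 17. We prove 3·2^n ≥ 54n^3 for all n ≥ 17.
For the base case n = 17: 3·2^n = 393216 and 54n^3 = 265302, so 393216 ≥ 265302.
Suppose the result is true for n = p, so 3·2^p ≥ 54p^3.
Then 3·2^(p + 1) = 2·(3·2^p) ≥ 2·(54p^3).
Also, for p ≥ 17 we have 2·(54p^3) ≥ 54(p+1)^3, since 2 ≥ (1 + 1/p)^3 for all p ≥ 17.
Combining, 3·2^(p + 1) ≥ 54(p+1)^3.
Hence, by induction on n, the claim holds for every n ≥ 17.
Hence the smallest such M is 17.

M = 17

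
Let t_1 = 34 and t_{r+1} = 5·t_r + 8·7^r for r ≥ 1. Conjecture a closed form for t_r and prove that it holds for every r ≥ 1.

t_r = 6·5^(r - 1) + 4·7^r

Computing the first terms: t_1 = 34, t_2 = 226, t_3 = 1522. This suggests t_r = 6·5^(r - 1) + 4·7^r.
For the base case r = 1: the formula gives 34 = 34 = t_1.
For the inductive step, assume it holds for an arbitrary i ≥ 1, so t_i = 6·5^(i - 1) + 4·7^i.
Then t_{i+1} = 5·t_i + 8·7^i = 5·(6·5^(i - 1) + 4·7^i) + 8·7^i = 6·5^i + 4·7^(i + 1) = 6·5^((i+1) - 1) + 4·7^(i+1),
which is the claimed formula at r = i+1.
Hence, by induction on r, the claim holds for every r ≥ 1.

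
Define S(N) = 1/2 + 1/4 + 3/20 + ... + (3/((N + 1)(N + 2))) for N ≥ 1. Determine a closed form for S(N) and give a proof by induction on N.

S(N) = 3N/(2(N + 2))

We claim S(N) = 3N/(2(N + 2)) for all N ≥ 1.
For the base case N = 1: S(1) = 1/2, and the closed form gives 1/2. They agree.
Inductive step: suppose the statement holds for some p ≥ 1, so S(p) = 3p/(2(p + 2)).
Then S(p+1) = S(p) + (3/((p + 2)(p + 3))) = (3p/(2(p + 2))) + (3/((p + 2)(p + 3))).
Simplifying, S(p+1) = 3(p + 1)/(2(p + 3)) = 3(p+1)/(2((p+1) + 2)),
which is the closed form with N = p+1.
This completes the induction.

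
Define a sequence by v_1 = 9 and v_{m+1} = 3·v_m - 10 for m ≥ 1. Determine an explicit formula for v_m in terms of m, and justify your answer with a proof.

v_m = 4·3^(m - 1) + 5

Computing the first terms: v_1 = 9, v_2 = 17, v_3 = 41. This suggests v_m = 4·3^(m - 1) + 5.
For the base case m = 1: the formula gives 9 = 9 = v_1.
Inductive step: assume the claim holds for m = r, so v_r = 4·3^(r - 1) + 5.
Then v_{r+1} = 3·v_r - 10 = 3·(4·3^(r - 1) + 5) - 10 = 4·3^r + 5 = 4·3^((r+1) - 1) + 5,
which is the claimed formula at m = r+1.
By induction, the statement is established for all m ≥ 1.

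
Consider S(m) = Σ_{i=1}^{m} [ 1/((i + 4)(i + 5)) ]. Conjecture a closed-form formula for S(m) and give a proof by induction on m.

We claim S(m) = m/(5(m + 5)) for all m ≥ 1.
Base step (m = 1): S(1) = 1/30, and the closed form gives 1/30. They agree.
For the inductive step, assume it holds for an arbitrary i ≥ 1, so S(i) = i/(5(i + 5)).
Then S(i+1) = S(i) + (1/((i + 5)(i + 6))) = (i/(5(i + 5))) + (1/((i + 5)(i + 6))).
Simplifying, S(i+1) = (i + 1)/(5(i + 6)) = (i+1)/(5((i+1) + 5)),
which is the closed form with m = i+1.
By the principle of mathematical induction, the result holds for all m ≥ 1.

S(m) = m/(5(m + 5))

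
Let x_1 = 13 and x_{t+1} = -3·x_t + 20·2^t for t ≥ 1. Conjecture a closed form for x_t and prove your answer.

x_t = 5(-3)^(t - 1) + 2^(t + 2)

Computing the first terms: x_1 = 13, x_2 = 1, x_3 = 77. This suggests x_t = 5(-3)^(t - 1) + 2^(t + 2).
For the base case t = 1: the formula gives 13 = 13 = x_1.
Inductive step: suppose the statement holds for some r ≥ 1, so x_r = 5(-3)^(r - 1) + 2^(r + 2).
Then x_{r+1} = -3·x_r + 20·2^r = -3·(5(-3)^(r - 1) + 2^(r + 2)) + 20·2^r = 5(-3)^r + 2^(r + 3) = 5(-3)^((r+1) - 1) + 2^((r+1) + 2),
which is the claimed formula at t = r+1.
Hence, by induction on t, the claim holds for every t ≥ 1.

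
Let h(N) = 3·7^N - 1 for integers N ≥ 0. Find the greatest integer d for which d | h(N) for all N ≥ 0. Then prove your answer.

d = 2

Computing the first values: h(0) = 2 and h(1) = 20; gcd(2, 20) = 2, so d ≤ 2.
We prove 2 | 3·7^N - 1 for all N ≥ 0 by induction on N.
Base case (N = 0): h(0) = 2 = 2·(1), so 2 | h(0).
For the inductive step, assume it holds for an arbitrary m ≥ 0, i.e. 2 | h(m). Then
h(m+1) = 3·7^(m+1) - 1 = 7·(3·7^m - 1) + 6 = 7·h(m) + 6. The first term is divisible by 2 by the inductive hypothesis, and 6 is divisible by 2. Hence 2 | h(m+1).
By the principle of mathematical induction, the result holds for all N ≥ 0.
Therefore the largest such d is 2.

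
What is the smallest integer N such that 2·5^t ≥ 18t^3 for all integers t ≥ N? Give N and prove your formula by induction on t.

N = 4

At t = 3: 250 < 486, so the inequality fails and N ≥ 4. We prove 2·5^t ≥ 18t^3 for all t ≥ 4.
When t = 4: 2·5^t = 1250 and 18t^3 = 1152, so 1250 ≥ 1152.
Inductive step: suppose the statement holds for some i ≥ 4, so 2·5^i ≥ 18i^3.
Then 2·5^(i + 1) = 5·(2·5^i) ≥ 5·(18i^3).
Also, for i ≥ 4 we have 5·(18i^3) ≥ 18(i+1)^3, since 5 ≥ (1 + 1/i)^3 for all i ≥ 4.
Combining, 2·5^(i + 1) ≥ 18(i+1)^3.
By induction, the statement is established for all t ≥ 4.
Hence the smallest such N is 4.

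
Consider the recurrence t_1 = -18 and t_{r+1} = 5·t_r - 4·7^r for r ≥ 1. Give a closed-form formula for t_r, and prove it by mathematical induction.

Computing the first terms: t_1 = -18, t_2 = -118, t_3 = -786. This suggests t_r = -4·5^(r - 1) - 2·7^r.
When r = 1: the formula gives -18 = -18 = t_1.
Inductive step: suppose the statement holds for some m ≥ 1, so t_m = -4·5^(m - 1) - 2·7^m.
Then t_{m+1} = 5·t_m - 4·7^m = 5·(-4·5^(m - 1) - 2·7^m) - 4·7^m = -4·5^m - 2·7^(m + 1) = -4·5^((m+1) - 1) - 2·7^(m+1),
which is the claimed formula at r = m+1.
This completes the induction.

t_r = -4·5^(r - 1) - 2·7^r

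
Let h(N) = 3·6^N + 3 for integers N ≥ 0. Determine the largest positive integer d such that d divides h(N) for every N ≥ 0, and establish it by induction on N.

d = 3

Computing the first values: h(0) = 6 and h(1) = 21; gcd(6, 21) = 3, so d ≤ 3.
We prove 3 | 3·6^N + 3 for all N ≥ 0 by induction on N.
When N = 0: h(0) = 6 = 3·(2), so 3 | h(0).
Inductive step: suppose the statement holds for some i ≥ 0, i.e. 3 | h(i). Then
h(i+1) = 3·6^(i+1) + 3 = 6·(3·6^i + 3) - 15 = 6·h(i) - 15. The first term is divisible by 3 by the inductive hypothesis, and -15 is divisible by 3. Hence 3 | h(i+1).
This completes the induction.
Therefore the largest such d is 3.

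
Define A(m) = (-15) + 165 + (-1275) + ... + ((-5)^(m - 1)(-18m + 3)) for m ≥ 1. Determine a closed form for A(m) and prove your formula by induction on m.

We claim A(m) = 3(-5)^m·m for all m ≥ 1.
When m = 1: A(1) = -15, and the closed form gives -15. They agree.
Suppose the result is true for m = j, so A(j) = 3(-5)^j·j.
Then A(j+1) = A(j) + ((-5)^j(-18j - 15)) = (3(-5)^j·j) + ((-5)^j(-18j - 15)).
Simplifying, A(j+1) = (-5)^(j + 1)(3j + 3) = 3(-5)^(j+1)·(j+1),
which is the closed form with m = j+1.
By the principle of mathematical induction, the result holds for all m ≥ 1.

A(m) = 3(-5)^m·m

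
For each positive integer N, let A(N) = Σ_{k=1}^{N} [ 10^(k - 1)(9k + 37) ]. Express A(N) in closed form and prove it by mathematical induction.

A(N) = 10^N(N + 4) - 4

We claim A(N) = 10^N(N + 4) - 4 for all N ≥ 1.
When N = 1: A(1) = 46, and the closed form gives 46. They agree.
Suppose the result is true for N = k, so A(k) = 10^k(k + 4) - 4.
Then A(k+1) = A(k) + (10^k(9k + 46)) = (10^k(k + 4) - 4) + (10^k(9k + 46)).
Simplifying, A(k+1) = 10·10^k·k + 50·10^k - 4 = 10^(k+1)((k+1) + 4) - 4,
which is the closed form with N = k+1.
Hence, by induction on N, the claim holds for every N ≥ 1.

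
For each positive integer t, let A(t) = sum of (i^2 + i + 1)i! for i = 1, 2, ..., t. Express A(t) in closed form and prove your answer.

A(t) = (t + 1)(t + 1)! - 1

We claim A(t) = (t + 1)(t + 1)! - 1 for all t ≥ 1.
For the base case t = 1: A(1) = 3, and the closed form gives 3. They agree.
Inductive step: suppose the statement holds for some i ≥ 1, so A(i) = (i + 1)(i + 1)! - 1.
Then A(i+1) = A(i) + ((i^2 + 3i + 3)(i + 1)!) = ((i + 1)(i + 1)! - 1) + ((i^2 + 3i + 3)(i + 1)!).
Simplifying, A(i+1) = ((i+1) + 1)((i+1) + 1)! - 1,
which is the closed form with t = i+1.
This completes the induction.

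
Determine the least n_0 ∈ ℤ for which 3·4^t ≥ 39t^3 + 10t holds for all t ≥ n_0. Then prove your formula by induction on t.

At t = 5: 3072 < 4925, so the inequality fails and n_0 ≥ 6. We prove 3·4^t ≥ 39t^3 + 10t for all t ≥ 6.
For the base case t = 6: 3·4^t = 12288 and 39t^3 + 10t = 8484, so 12288 ≥ 8484.
Inductive step: suppose the statement holds for some k ≥ 6, so 3·4^k ≥ 39k^3 + 10k.
Then 3·4^(k + 1) = 4·(3·4^k) ≥ 4·(39k^3 + 10k).
Also, for k ≥ 6 we have 4·(39k^3 + 10k) ≥ 39(k+1)^3 + 10(k+1), since 4·(39k^3 + 10k) − (39(k+1)^3 + 10(k+1)) = 117k^3 - 117k^2 - 87k - 49, which is nonnegative for all k ≥ 6.
Combining, 3·4^(k + 1) ≥ 39(k+1)^3 + 10(k+1).
This completes the induction.
Hence the smallest such n_0 is 6.

n_0 = 6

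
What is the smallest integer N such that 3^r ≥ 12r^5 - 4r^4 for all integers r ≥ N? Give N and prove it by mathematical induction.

N = 15

At r = 14: 4782969 < 6300224, so the inequality fails and N ≥ 15. We prove 3^r ≥ 12r^5 - 4r^4 for all r ≥ 15.
For the base case r = 15: 3^r = 14348907 and 12r^5 - 4r^4 = 8910000, so 14348907 ≥ 8910000.
Suppose the result is true for r = k, so 3^k ≥ 12k^5 - 4k^4.
Then 3^(k + 1) = 3·(3^k) ≥ 3·(12k^5 - 4k^4).
Also, for k ≥ 15 we have 3·(12k^5 - 4k^4) ≥ 12(k+1)^5 - 4(k+1)^4, since 3·(12k^5 - 4k^4) − (12(k+1)^5 - 4(k+1)^4) = 24k^5 - 68k^4 - 104k^3 - 96k^2 - 44k - 8, which is nonnegative for all k ≥ 15.
Combining, 3^(k + 1) ≥ 12(k+1)^5 - 4(k+1)^4.
This completes the induction.
Hence the smallest such N is 15.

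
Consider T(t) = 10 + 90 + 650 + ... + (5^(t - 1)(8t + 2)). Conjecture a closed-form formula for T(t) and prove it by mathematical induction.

T(t) = 2·5^t·t

We claim T(t) = 2·5^t·t for all t ≥ 1.
Base step (t = 1): T(1) = 10, and the closed form gives 10. They agree.
Inductive step: assume the claim holds for t = j, so T(j) = 2·5^j·j.
Then T(j+1) = T(j) + (5^j(8j + 10)) = (2·5^j·j) + (5^j(8j + 10)).
Simplifying, T(j+1) = 10·5^j(j + 1) = 2·5^(j+1)·(j+1),
which is the closed form with t = j+1.
By induction, the statement is established for all t ≥ 1.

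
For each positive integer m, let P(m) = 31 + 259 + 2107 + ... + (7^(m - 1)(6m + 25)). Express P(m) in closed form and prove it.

We claim P(m) = 7^m(m + 4) - 4 for all m ≥ 1.
Base case (m = 1): P(1) = 31, and the closed form gives 31. They agree.
Inductive step: assume the claim holds for m = r, so P(r) = 7^r(r + 4) - 4.
Then P(r+1) = P(r) + (7^r(6r + 31)) = (7^r(r + 4) - 4) + (7^r(6r + 31)).
Simplifying, P(r+1) = 7·7^r·r + 35·7^r - 4 = 7^(r+1)((r+1) + 4) - 4,
which is the closed form with m = r+1.
By induction, the statement is established for all m ≥ 1.

P(m) = 7^m(m + 4) - 4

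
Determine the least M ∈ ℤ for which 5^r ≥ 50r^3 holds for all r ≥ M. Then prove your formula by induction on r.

M = 6

At r = 5: 3125 < 6250, so the inequality fails and M ≥ 6. We prove 5^r ≥ 50r^3 for all r ≥ 6.
When r = 6: 5^r = 15625 and 50r^3 = 10800, so 15625 ≥ 10800.
Inductive step: suppose the statement holds for some k ≥ 6, so 5^k ≥ 50k^3.
Then 5^(k + 1) = 5·(5^k) ≥ 5·(50k^3).
Also, for k ≥ 6 we have 5·(50k^3) ≥ 50(k+1)^3, since 5 ≥ (1 + 1/k)^3 for all k ≥ 6.
Combining, 5^(k + 1) ≥ 50(k+1)^3.
By the principle of mathematical induction, the result holds for all r ≥ 6.
Hence the smallest such M is 6.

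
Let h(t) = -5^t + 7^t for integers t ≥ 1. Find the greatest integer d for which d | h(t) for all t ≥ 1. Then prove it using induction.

d = 2

Computing the first values: h(1) = 2 and h(2) = 24; gcd(2, 24) = 2, so d ≤ 2.
We prove 2 | -5^t + 7^t for all t ≥ 1 by induction on t.
Base case (t = 1): h(1) = 2 = 2·(1), so 2 | h(1).
Inductive step: suppose the statement holds for some k ≥ 1, i.e. 2 | h(k). Then
7^{k+1} − 5^{k+1} = 7·7^k − 5·5^k = 7·(7^k − 5^k) + (2)·5^k. The first term is divisible by 2 by the inductive hypothesis, and the second term (2)·5^k is divisible by 2 since 2 | 2. Hence 2 | h(k+1).
By induction, the statement is established for all t ≥ 1.
Therefore the largest such d is 2.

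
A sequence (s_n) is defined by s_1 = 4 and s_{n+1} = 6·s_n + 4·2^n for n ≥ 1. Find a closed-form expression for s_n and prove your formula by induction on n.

Computing the first terms: s_1 = 4, s_2 = 32, s_3 = 208. This suggests s_n = -2^n + 6^n.
When n = 1: the formula gives 4 = 4 = s_1.
Inductive step: suppose the statement holds for some m ≥ 1, so s_m = -2^m + 6^m.
Then s_{m+1} = 6·s_m + 4·2^m = 6·(-2^m + 6^m) + 4·2^m = -2^(m + 1) + 6^(m + 1),
which is the claimed formula at n = m+1.
By the principle of mathematical induction, the result holds for all n ≥ 1.

s_n = -2^n + 6^n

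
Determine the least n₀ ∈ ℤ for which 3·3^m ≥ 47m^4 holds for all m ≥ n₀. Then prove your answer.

n₀ = 12

At m = 11: 531441 < 688127, so the inequality fails and n₀ ≥ 12. We prove 3·3^m ≥ 47m^4 for all m ≥ 12.
Base step (m = 12): 3·3^m = 1594323 and 47m^4 = 974592, so 1594323 ≥ 974592.
Suppose the result is true for m = i, so 3·3^i ≥ 47i^4.
Then 3·3^(i + 1) = 3·(3·3^i) ≥ 3·(47i^4).
Also, for i ≥ 12 we have 3·(47i^4) ≥ 47(i+1)^4, since 3 ≥ (1 + 1/i)^4 for all i ≥ 12.
Combining, 3·3^(i + 1) ≥ 47(i+1)^4.
Hence, by induction on m, the claim holds for every m ≥ 12.
Hence the smallest such n₀ is 12.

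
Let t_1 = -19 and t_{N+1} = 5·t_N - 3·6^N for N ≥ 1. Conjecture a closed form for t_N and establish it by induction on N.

t_N = -5^(N - 1) - 3·6^N

Computing the first terms: t_1 = -19, t_2 = -113, t_3 = -673. This suggests t_N = -5^(N - 1) - 3·6^N.
Base case (N = 1): the formula gives -19 = -19 = t_1.
Suppose the result is true for N = r, so t_r = -5^(r - 1) - 3·6^r.
Then t_{r+1} = 5·t_r - 3·6^r = 5·(-5^(r - 1) - 3·6^r) - 3·6^r = -5^r - 3·6^(r + 1) = -5^((r+1) - 1) - 3·6^(r+1),
which is the claimed formula at N = r+1.
Hence, by induction on N, the claim holds for every N ≥ 1.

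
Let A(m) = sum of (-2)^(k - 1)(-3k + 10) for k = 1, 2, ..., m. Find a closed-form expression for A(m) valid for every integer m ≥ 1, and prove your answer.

We claim A(m) = (-2)^m(m - 3) + 3 for all m ≥ 1.
Base case (m = 1): A(1) = 7, and the closed form gives 7. They agree.
Inductive step: assume the claim holds for m = k, so A(k) = (-2)^k(k - 3) + 3.
Then A(k+1) = A(k) + ((-2)^k(-3k + 7)) = ((-2)^k(k - 3) + 3) + ((-2)^k(-3k + 7)).
Simplifying, A(k+1) = (-2)^(k + 1)k + (-2)^(k + 2) + 3 = (-2)^(k+1)((k+1) - 3) + 3,
which is the closed form with m = k+1.
By induction, the statement is established for all m ≥ 1.

A(m) = (-2)^m(m - 3) + 3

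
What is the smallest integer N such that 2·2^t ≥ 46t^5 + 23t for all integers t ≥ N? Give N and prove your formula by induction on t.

N = 29

At t = 28: 536870912 < 791677572, so the inequality fails and N ≥ 29. We prove 2·2^t ≥ 46t^5 + 23t for all t ≥ 29.
Base step (t = 29): 2·2^t = 1073741824 and 46t^5 + 23t = 943513521, so 1073741824 ≥ 943513521.
Inductive step: assume the claim holds for t = r, so 2·2^r ≥ 46r^5 + 23r.
Then 2·2^(r + 1) = 2·(2·2^r) ≥ 2·(46r^5 + 23r).
Also, for r ≥ 29 we have 2·(46r^5 + 23r) ≥ 46(r+1)^5 + 23(r+1), since 2·(46r^5 + 23r) − (46(r+1)^5 + 23(r+1)) = 46r^5 - 230r^4 - 460r^3 - 460r^2 - 207r - 69, which is nonnegative for all r ≥ 29.
Combining, 2·2^(r + 1) ≥ 46(r+1)^5 + 23(r+1).
This completes the induction.
Hence the smallest such N is 29.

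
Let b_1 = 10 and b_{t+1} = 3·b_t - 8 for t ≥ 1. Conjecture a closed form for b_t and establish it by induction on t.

b_t = 2·3^t + 4

Computing the first terms: b_1 = 10, b_2 = 22, b_3 = 58. This suggests b_t = 2·3^t + 4.
For the base case t = 1: the formula gives 10 = 10 = b_1.
Inductive step: suppose the statement holds for some i ≥ 1, so b_i = 2·3^i + 4.
Then b_{i+1} = 3·b_i - 8 = 3·(2·3^i + 4) - 8 = 2·3^(i + 1) + 4,
which is the claimed formula at t = i+1.
By induction, the statement is established for all t ≥ 1.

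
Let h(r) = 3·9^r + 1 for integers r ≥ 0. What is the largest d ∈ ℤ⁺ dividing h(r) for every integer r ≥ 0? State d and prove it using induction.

d = 4

Computing the first values: h(0) = 4 and h(1) = 28; gcd(4, 28) = 4, so d ≤ 4.
We prove 4 | 3·9^r + 1 for all r ≥ 0 by induction on r.
Base step (r = 0): h(0) = 4 = 4·(1), so 4 | h(0).
Suppose the result is true for r = i, i.e. 4 | h(i). Then
h(i+1) = 3·9^(i+1) + 1 = 9·(3·9^i + 1) - 8 = 9·h(i) - 8. The first term is divisible by 4 by the inductive hypothesis, and -8 is divisible by 4. Hence 4 | h(i+1).
By the principle of mathematical induction, the result holds for all r ≥ 0.
Therefore the largest such d is 4.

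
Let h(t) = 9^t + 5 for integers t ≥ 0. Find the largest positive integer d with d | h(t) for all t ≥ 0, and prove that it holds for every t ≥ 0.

Computing the first values: h(0) = 6 and h(1) = 14; gcd(6, 14) = 2, so d ≤ 2.
We prove 2 | 9^t + 5 for all t ≥ 0 by induction on t.
Base case (t = 0): h(0) = 6 = 2·(3), so 2 | h(0).
For the inductive step, assume it holds for an arbitrary i ≥ 0, i.e. 2 | h(i). Then
h(i+1) = 9^(i+1) + 5 = 9·(9^i + 5) - 40 = 9·h(i) - 40. The first term is divisible by 2 by the inductive hypothesis, and -40 is divisible by 2. Hence 2 | h(i+1).
By induction, the statement is established for all t ≥ 0.
Therefore the largest such d is 2.

d = 2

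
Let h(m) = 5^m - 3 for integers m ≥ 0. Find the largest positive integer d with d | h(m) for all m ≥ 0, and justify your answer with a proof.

Computing the first values: h(0) = -2 and h(1) = 2; gcd(-2, 2) = 2, so d ≤ 2.
We prove 2 | 5^m - 3 for all m ≥ 0 by induction on m.
Base case (m = 0): h(0) = -2 = 2·(-1), so 2 | h(0).
Inductive step: assume the claim holds for m = j, i.e. 2 | h(j). Then
h(j+1) = 5^(j+1) - 3 = 5·(5^j - 3) + 12 = 5·h(j) + 12. The first term is divisible by 2 by the inductive hypothesis, and 12 is divisible by 2. Hence 2 | h(j+1).
Hence, by induction on m, the claim holds for every m ≥ 0.
Therefore the largest such d is 2.

d = 2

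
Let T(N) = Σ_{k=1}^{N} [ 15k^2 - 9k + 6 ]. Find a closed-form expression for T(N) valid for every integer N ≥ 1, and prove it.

T(N) = N(5N^2 + 3N + 4)

We claim T(N) = N(5N^2 + 3N + 4) for all N ≥ 1.
Base step (N = 1): T(1) = 12, and the closed form gives 12. They agree.
Suppose the result is true for N = k, so T(k) = k(5k^2 + 3k + 4).
Then T(k+1) = T(k) + (15k^2 + 21k + 12) = (k(5k^2 + 3k + 4)) + (15k^2 + 21k + 12).
Simplifying, T(k+1) = (k + 1)(5k^2 + 13k + 12) = (k+1)(5(k+1)^2 + 3(k+1) + 4),
which is the closed form with N = k+1.
Hence, by induction on N, the claim holds for every N ≥ 1.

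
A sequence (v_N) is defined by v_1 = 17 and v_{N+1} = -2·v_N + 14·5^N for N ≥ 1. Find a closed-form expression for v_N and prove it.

Computing the first terms: v_1 = 17, v_2 = 36, v_3 = 278. This suggests v_N = 7(-2)^(N - 1) + 2·5^N.
Base case (N = 1): the formula gives 17 = 17 = v_1.
Suppose the result is true for N = m, so v_m = 7(-2)^(m - 1) + 2·5^m.
Then v_{m+1} = -2·v_m + 14·5^m = -2·(7(-2)^(m - 1) + 2·5^m) + 14·5^m = 7(-2)^m + 2·5^(m + 1) = 7(-2)^((m+1) - 1) + 2·5^(m+1),
which is the claimed formula at N = m+1.
By the principle of mathematical induction, the result holds for all N ≥ 1.

v_N = 7(-2)^(N - 1) + 2·5^N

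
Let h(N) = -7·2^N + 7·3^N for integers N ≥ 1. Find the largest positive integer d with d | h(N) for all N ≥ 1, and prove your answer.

d = 7

Computing the first values: h(1) = 7 and h(2) = 35; gcd(7, 35) = 7, so d ≤ 7.
We prove 7 | -7·2^N + 7·3^N for all N ≥ 1 by induction on N.
For the base case N = 1: h(1) = 7 = 7·(1), so 7 | h(1).
Inductive step: assume the claim holds for N = j, i.e. 7 | h(j). Then
h(j+1) − 3·h(j) = (-7·2^(j+1) + 7·3^(j+1)) − 3·(-7·2^j + 7·3^j) = (-7)·2^j·(2 − 3) = (7)·2^j. Since 7 | h(j) by the inductive hypothesis, 7 | 3·h(j); and 7 | 7 since 7 = 7·1. Therefore 7 | h(j+1).
Hence, by induction on N, the claim holds for every N ≥ 1.
Therefore the largest such d is 7.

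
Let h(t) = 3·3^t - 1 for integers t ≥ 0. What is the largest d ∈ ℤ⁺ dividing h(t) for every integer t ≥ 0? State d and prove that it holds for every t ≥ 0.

Computing the first values: h(0) = 2 and h(1) = 8; gcd(2, 8) = 2, so d ≤ 2.
We prove 2 | 3·3^t - 1 for all t ≥ 0 by induction on t.
For the base case t = 0: h(0) = 2 = 2·(1), so 2 | h(0).
Inductive step: suppose the statement holds for some k ≥ 0, i.e. 2 | h(k). Then
h(k+1) = 3·3^(k+1) - 1 = 3·(3·3^k - 1) + 2 = 3·h(k) + 2. The first term is divisible by 2 by the inductive hypothesis, and 2 is divisible by 2. Hence 2 | h(k+1).
This completes the induction.
Therefore the largest such d is 2.

d = 2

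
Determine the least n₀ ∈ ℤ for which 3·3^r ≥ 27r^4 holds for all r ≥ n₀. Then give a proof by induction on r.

n₀ = 11

At r = 10: 177147 < 270000, so the inequality fails and n₀ ≥ 11. We prove 3·3^r ≥ 27r^4 for all r ≥ 11.
For the base case r = 11: 3·3^r = 531441 and 27r^4 = 395307, so 531441 ≥ 395307.
For the inductive step, assume it holds for an arbitrary j ≥ 11, so 3·3^j ≥ 27j^4.
Then 3·3^(j + 1) = 3·(3·3^j) ≥ 3·(27j^4).
Also, for j ≥ 11 we have 3·(27j^4) ≥ 27(j+1)^4, since 3 ≥ (1 + 1/j)^4 for all j ≥ 11.
Combining, 3·3^(j + 1) ≥ 27(j+1)^4.
By the principle of mathematical induction, the result holds for all r ≥ 11.
Hence the smallest such n₀ is 11.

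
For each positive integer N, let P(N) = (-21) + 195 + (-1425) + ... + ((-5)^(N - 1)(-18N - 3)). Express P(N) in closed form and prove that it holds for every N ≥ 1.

We claim P(N) = (-5)^N(3N + 1) - 1 for all N ≥ 1.
For the base case N = 1: P(1) = -21, and the closed form gives -21. They agree.
Inductive step: suppose the statement holds for some m ≥ 1, so P(m) = (-5)^m(3m + 1) - 1.
Then P(m+1) = P(m) + ((-5)^m(-18m - 21)) = ((-5)^m(3m + 1) - 1) + ((-5)^m(-18m - 21)).
Simplifying, P(m+1) = -15(-5)^m·m - 20(-5)^m - 1 = (-5)^(m+1)(3(m+1) + 1) - 1,
which is the closed form with N = m+1.
By induction, the statement is established for all N ≥ 1.

P(N) = (-5)^N(3N + 1) - 1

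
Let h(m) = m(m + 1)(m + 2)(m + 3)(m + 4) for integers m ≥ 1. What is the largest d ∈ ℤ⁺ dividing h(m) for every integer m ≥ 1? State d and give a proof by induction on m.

Computing the first values: h(1) = 120 and h(2) = 720; gcd(120, 720) = 120, so d ≤ 120.
We prove 120 | m(m + 1)(m + 2)(m + 3)(m + 4) for all m ≥ 1 by induction on m.
When m = 1: h(1) = 120 = 120·(1), so 120 | h(1).
Inductive step: suppose the statement holds for some j ≥ 1, i.e. 120 | h(j). Then
h(j+1) − h(j) = (j+1)·(j+2)·(j+3)·(j+4)·(j+5) − j·(j+1)·(j+2)·(j+3)·(j+4) = (j+1)·(j+2)·(j+3)·(j+4)·[(j+5) − j] = 5·(j+1)·(j+2)·(j+3)·(j+4). The product of 4 consecutive integers is divisible by (4)! = 24, so h(j+1) − h(j) is divisible by 5·24 = 120. By the inductive hypothesis 120 | h(j), hence 120 | h(j+1).
This completes the induction.
Therefore the largest such d is 120.

d = 120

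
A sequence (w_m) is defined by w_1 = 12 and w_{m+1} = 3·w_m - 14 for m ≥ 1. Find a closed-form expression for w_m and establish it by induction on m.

Computing the first terms: w_1 = 12, w_2 = 22, w_3 = 52. This suggests w_m = 5·3^(m - 1) + 7.
Base case (m = 1): the formula gives 12 = 12 = w_1.
Inductive step: assume the claim holds for m = i, so w_i = 5·3^(i - 1) + 7.
Then w_{i+1} = 3·w_i - 14 = 3·(5·3^(i - 1) + 7) - 14 = 5·3^i + 7 = 5·3^((i+1) - 1) + 7,
which is the claimed formula at m = i+1.
By induction, the statement is established for all m ≥ 1.

w_m = 5·3^(m - 1) + 7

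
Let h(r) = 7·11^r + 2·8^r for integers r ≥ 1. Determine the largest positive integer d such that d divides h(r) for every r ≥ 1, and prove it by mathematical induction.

Computing the first values: h(1) = 93 and h(2) = 975; gcd(93, 975) = 3, so d ≤ 3.
We prove 3 | 7·11^r + 2·8^r for all r ≥ 1 by induction on r.
Base step (r = 1): h(1) = 93 = 3·(31), so 3 | h(1).
Inductive step: assume the claim holds for r = j, i.e. 3 | h(j). Then
h(j+1) − 11·h(j) = (7·11^(j+1) + 2·8^(j+1)) − 11·(7·11^j + 2·8^j) = (2)·8^j·(8 − 11) = (-6)·8^j. Since 3 | h(j) by the inductive hypothesis, 3 | 11·h(j); and 3 | -6 since -6 = 3·-2. Therefore 3 | h(j+1).
By the principle of mathematical induction, the result holds for all r ≥ 1.
Therefore the largest such d is 3.

d = 3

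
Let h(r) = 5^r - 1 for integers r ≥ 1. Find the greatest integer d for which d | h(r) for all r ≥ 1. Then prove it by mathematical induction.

d = 4

Computing the first values: h(1) = 4 and h(2) = 24; gcd(4, 24) = 4, so d ≤ 4.
We prove 4 | 5^r - 1 for all r ≥ 1 by induction on r.
Base case (r = 1): h(1) = 4 = 4·(1), so 4 | h(1).
Inductive step: suppose the statement holds for some j ≥ 1, i.e. 4 | h(j). Then
5^{j+1} − 1^{j+1} = 5·5^j − 1·1^j = 5·(5^j − 1^j) + (4)·1^j. The first term is divisible by 4 by the inductive hypothesis, and the second term (4)·1^j is divisible by 4 since 4 | 4. Hence 4 | h(j+1).
Hence, by induction on r, the claim holds for every r ≥ 1.
Therefore the largest such d is 4.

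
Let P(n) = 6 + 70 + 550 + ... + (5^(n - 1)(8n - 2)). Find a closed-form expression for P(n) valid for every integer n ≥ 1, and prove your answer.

P(n) = 5^n(2n - 1) + 1

We claim P(n) = 5^n(2n - 1) + 1 for all n ≥ 1.
For the base case n = 1: P(1) = 6, and the closed form gives 6. They agree.
Inductive step: suppose the statement holds for some p ≥ 1, so P(p) = 5^p(2p - 1) + 1.
Then P(p+1) = P(p) + (5^p(8p + 6)) = (5^p(2p - 1) + 1) + (5^p(8p + 6)).
Simplifying, P(p+1) = 10·5^p·p + 5·5^p + 1 = 5^(p+1)(2(p+1) - 1) + 1,
which is the closed form with n = p+1.
By induction, the statement is established for all n ≥ 1.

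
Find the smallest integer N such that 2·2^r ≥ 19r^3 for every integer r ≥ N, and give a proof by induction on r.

At r = 14: 32768 < 52136, so the inequality fails and N ≥ 15. We prove 2·2^r ≥ 19r^3 for all r ≥ 15.
Base step (r = 15): 2·2^r = 65536 and 19r^3 = 64125, so 65536 ≥ 64125.
Inductive step: suppose the statement holds for some i ≥ 15, so 2·2^i ≥ 19i^3.
Then 2·2^(i + 1) = 2·(2·2^i) ≥ 2·(19i^3).
Also, for i ≥ 15 we have 2·(19i^3) ≥ 19(i+1)^3, since 2 ≥ (1 + 1/i)^3 for all i ≥ 15.
Combining, 2·2^(i + 1) ≥ 19(i+1)^3.
Hence, by induction on r, the claim holds for every r ≥ 15.
Hence the smallest such N is 15.

N = 15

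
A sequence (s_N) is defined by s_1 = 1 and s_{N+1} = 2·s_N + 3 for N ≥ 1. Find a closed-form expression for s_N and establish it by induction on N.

Computing the first terms: s_1 = 1, s_2 = 5, s_3 = 13. This suggests s_N = 2^(N + 1) - 3.
For the base case N = 1: the formula gives 1 = 1 = s_1.
Suppose the result is true for N = k, so s_k = 2^(k + 1) - 3.
Then s_{k+1} = 2·s_k + 3 = 2·(2^(k + 1) - 3) + 3 = 2^(k + 2) - 3 = 2^((k+1) + 1) - 3,
which is the claimed formula at N = k+1.
By the principle of mathematical induction, the result holds for all N ≥ 1.

s_N = 2^(N + 1) - 3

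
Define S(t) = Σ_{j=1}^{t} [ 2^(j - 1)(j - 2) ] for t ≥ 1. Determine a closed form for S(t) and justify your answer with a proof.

S(t) = 2^t(t - 3) + 3

We claim S(t) = 2^t(t - 3) + 3 for all t ≥ 1.
When t = 1: S(1) = -1, and the closed form gives -1. They agree.
Inductive step: suppose the statement holds for some j ≥ 1, so S(j) = 2^j(j - 3) + 3.
Then S(j+1) = S(j) + (2^j(j - 1)) = (2^j(j - 3) + 3) + (2^j(j - 1)).
Simplifying, S(j+1) = 2^(j + 1)j - 2^(j + 2) + 3 = 2^(j+1)((j+1) - 3) + 3,
which is the closed form with t = j+1.
This completes the induction.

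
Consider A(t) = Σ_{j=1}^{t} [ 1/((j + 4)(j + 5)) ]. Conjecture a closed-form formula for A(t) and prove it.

We claim A(t) = t/(5(t + 5)) for all t ≥ 1.
For the base case t = 1: A(1) = 1/30, and the closed form gives 1/30. They agree.
Inductive step: suppose the statement holds for some j ≥ 1, so A(j) = j/(5(j + 5)).
Then A(j+1) = A(j) + (1/((j + 5)(j + 6))) = (j/(5(j + 5))) + (1/((j + 5)(j + 6))).
Simplifying, A(j+1) = (j + 1)/(5(j + 6)) = (j+1)/(5((j+1) + 5)),
which is the closed form with t = j+1.
This completes the induction.

A(t) = t/(5(t + 5))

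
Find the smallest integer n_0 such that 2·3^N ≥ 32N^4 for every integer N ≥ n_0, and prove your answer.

At N = 11: 354294 < 468512, so the inequality fails and n_0 ≥ 12. We prove 2·3^N ≥ 32N^4 for all N ≥ 12.
When N = 12: 2·3^N = 1062882 and 32N^4 = 663552, so 1062882 ≥ 663552.
For the inductive step, assume it holds for an arbitrary m ≥ 12, so 2·3^m ≥ 32m^4.
Then 2·3^(m + 1) = 3·(2·3^m) ≥ 3·(32m^4).
Also, for m ≥ 12 we have 3·(32m^4) ≥ 32(m+1)^4, since 3 ≥ (1 + 1/m)^4 for all m ≥ 12.
Combining, 2·3^(m + 1) ≥ 32(m+1)^4.
Hence, by induction on N, the claim holds for every N ≥ 12.
Hence the smallest such n_0 is 12.

n_0 = 12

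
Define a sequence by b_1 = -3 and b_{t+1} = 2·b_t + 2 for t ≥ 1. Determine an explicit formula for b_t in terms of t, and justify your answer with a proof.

Computing the first terms: b_1 = -3, b_2 = -4, b_3 = -6. This suggests b_t = -2^(t - 1) - 2.
Base case (t = 1): the formula gives -3 = -3 = b_1.
Inductive step: assume the claim holds for t = r, so b_r = -2^(r - 1) - 2.
Then b_{r+1} = 2·b_r + 2 = 2·(-2^(r - 1) - 2) + 2 = -2^r - 2 = -2^((r+1) - 1) - 2,
which is the claimed formula at t = r+1.
This completes the induction.

b_t = -2^(t - 1) - 2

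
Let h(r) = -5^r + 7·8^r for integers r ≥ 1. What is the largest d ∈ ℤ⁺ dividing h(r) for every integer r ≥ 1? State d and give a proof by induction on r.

Computing the first values: h(1) = 51 and h(2) = 423; gcd(51, 423) = 3, so d ≤ 3.
We prove 3 | -5^r + 7·8^r for all r ≥ 1 by induction on r.
Base step (r = 1): h(1) = 51 = 3·(17), so 3 | h(1).
Suppose the result is true for r = p, i.e. 3 | h(p). Then
h(p+1) − 8·h(p) = (-5^(p+1) + 7·8^(p+1)) − 8·(-5^p + 7·8^p) = (-1)·5^p·(5 − 8) = (3)·5^p. Since 3 | h(p) by the inductive hypothesis, 3 | 8·h(p); and 3 | 3 since 3 = 3·1. Therefore 3 | h(p+1).
This completes the induction.
Therefore the largest such d is 3.

d = 3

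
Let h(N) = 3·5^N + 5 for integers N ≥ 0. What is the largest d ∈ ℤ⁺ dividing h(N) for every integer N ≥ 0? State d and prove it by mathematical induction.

d = 4

Computing the first values: h(0) = 8 and h(1) = 20; gcd(8, 20) = 4, so d ≤ 4.
We prove 4 | 3·5^N + 5 for all N ≥ 0 by induction on N.
For the base case N = 0: h(0) = 8 = 4·(2), so 4 | h(0).
Inductive step: assume the claim holds for N = m, i.e. 4 | h(m). Then
h(m+1) = 3·5^(m+1) + 5 = 5·(3·5^m + 5) - 20 = 5·h(m) - 20. The first term is divisible by 4 by the inductive hypothesis, and -20 is divisible by 4. Hence 4 | h(m+1).
This completes the induction.
Therefore the largest such d is 4.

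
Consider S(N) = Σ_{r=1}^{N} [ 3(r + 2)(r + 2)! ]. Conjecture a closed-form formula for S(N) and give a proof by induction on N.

We claim S(N) = 3(N + 3)! - 18 for all N ≥ 1.
Base step (N = 1): S(1) = 54, and the closed form gives 54. They agree.
Inductive step: suppose the statement holds for some r ≥ 1, so S(r) = 3(r + 3)! - 18.
Then S(r+1) = S(r) + (3(r + 3)(r + 3)!) = (3(r + 3)! - 18) + (3(r + 3)(r + 3)!).
Simplifying, S(r+1) = 3((r+1) + 3)! - 18,
which is the closed form with N = r+1.
By the principle of mathematical induction, the result holds for all N ≥ 1.

S(N) = 3(N + 3)! - 18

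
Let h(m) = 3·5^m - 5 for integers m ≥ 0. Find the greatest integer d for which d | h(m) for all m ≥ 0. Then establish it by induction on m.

d = 2

Computing the first values: h(0) = -2 and h(1) = 10; gcd(-2, 10) = 2, so d ≤ 2.
We prove 2 | 3·5^m - 5 for all m ≥ 0 by induction on m.
For the base case m = 0: h(0) = -2 = 2·(-1), so 2 | h(0).
Inductive step: assume the claim holds for m = k, i.e. 2 | h(k). Then
h(k+1) = 3·5^(k+1) - 5 = 5·(3·5^k - 5) + 20 = 5·h(k) + 20. The first term is divisible by 2 by the inductive hypothesis, and 20 is divisible by 2. Hence 2 | h(k+1).
By the principle of mathematical induction, the result holds for all m ≥ 0.
Therefore the largest such d is 2.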